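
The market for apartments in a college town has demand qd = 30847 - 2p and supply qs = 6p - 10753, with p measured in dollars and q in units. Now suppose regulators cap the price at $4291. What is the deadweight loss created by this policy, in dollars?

9915372

In a free market, 30847 - 2p = 6p - 10753 gives the equilibrium p* = 5200, q* = 20447.
The ceiling of 4291 is below the equilibrium price 5200, so it binds.
At p = 4291: qd = 30847 - 2·4291 = 22265 and qs = 6·4291 - 10753 = 14993.
Quantity traded falls to 14993. At q = 14993 the demand price is (30847 - 14993)/2 = 7927 and the supply price is (10753 + 14993)/6 = 4291.
Deadweight loss = ½ · (7927 - 4291) · (20447 - 14993) = ½ · 3636 · 5454 = 9915372.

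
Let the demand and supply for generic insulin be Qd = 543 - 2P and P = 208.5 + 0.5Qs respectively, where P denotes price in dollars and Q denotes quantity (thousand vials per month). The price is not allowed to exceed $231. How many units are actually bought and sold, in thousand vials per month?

Rearranging supply gives Qs = 2P - 417. Equilibrium: 543 - 2P = 2P - 417, so 960 = 4P and P* = 240, Q* = 63.
Because the ceiling (231) lies below the market-clearing price, it is binding.
At P = 231: Qd = 543 - 2·231 = 81 and Qs = 2·231 - 417 = 45.
The quantity actually transacted is the short side, supply: 45.

45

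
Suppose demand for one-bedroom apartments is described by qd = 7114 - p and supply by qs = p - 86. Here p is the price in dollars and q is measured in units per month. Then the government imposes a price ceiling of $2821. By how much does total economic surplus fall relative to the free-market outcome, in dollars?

606841

Setting quantity demanded equal to quantity supplied, 7114 - p = p - 86, gives p* = 3600 and q* = 3514.
The ceiling of 2821 is below the equilibrium price 3600, so it binds.
At p = 2821: qd = 7114 - 2821 = 4293 and qs = 2821 - 86 = 2735.
Quantity traded falls to 2735. At q = 2735 the demand price is 7114 - 2735 = 4379 and the supply price is 86 + 2735 = 2821.
Deadweight loss = ½ · (4379 - 2821) · (3514 - 2735) = ½ · 1558 · 779 = 606841.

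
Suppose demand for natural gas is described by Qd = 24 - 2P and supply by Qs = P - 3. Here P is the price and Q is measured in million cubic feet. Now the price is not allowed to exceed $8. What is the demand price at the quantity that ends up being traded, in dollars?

Without the control the market clears where 24 - 2P = P - 3, i.e. P* = 9 and Q* = 6.
Since 8 < 9, the ceiling is binding.
At P = 8: Qd = 24 - 2·8 = 8 and Qs = 8 - 3 = 5.
Only 5 units reach the market. On the demand curve, the marginal buyer's willingness to pay at Q = 5 is (24 - 5)/2 = 9.5.

9.5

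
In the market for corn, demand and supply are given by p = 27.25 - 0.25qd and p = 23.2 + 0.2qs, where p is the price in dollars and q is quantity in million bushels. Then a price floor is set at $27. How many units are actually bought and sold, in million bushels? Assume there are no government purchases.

Rearranging demand gives qd = 109 - 4p; rearranging supply gives qs = 5p - 116. In a free market, 109 - 4p = 5p - 116 gives the equilibrium p* = 25, q* = 9.
The floor of 27 is above the equilibrium price 25, so it binds.
At p = 27: qd = 109 - 4·27 = 1 and qs = 5·27 - 116 = 19.
The quantity actually transacted is the short side, demand: 1.

1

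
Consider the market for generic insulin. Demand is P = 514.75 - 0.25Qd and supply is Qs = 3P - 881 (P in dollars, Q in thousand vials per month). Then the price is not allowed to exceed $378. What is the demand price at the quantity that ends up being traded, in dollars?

Rearranging demand gives Qd = 2059 - 4P. Setting quantity demanded equal to quantity supplied, 2059 - 4P = 3P - 881, gives P* = 420 and Q* = 379.
The ceiling of 378 is below the equilibrium price 420, so it binds.
At P = 378: Qd = 2059 - 4·378 = 547 and Qs = 3·378 - 881 = 253.
Only 253 units reach the market. On the demand curve, the marginal buyer's willingness to pay at Q = 253 is (2059 - 253)/4 = 451.5.

451.5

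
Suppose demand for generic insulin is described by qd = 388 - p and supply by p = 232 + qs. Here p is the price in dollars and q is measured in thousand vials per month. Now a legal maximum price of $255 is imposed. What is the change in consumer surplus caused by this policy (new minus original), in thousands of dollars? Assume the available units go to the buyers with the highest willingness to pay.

Rearranging supply gives qs = p - 232. Equilibrium: 388 - p = p - 232, so 620 = 2p and p* = 310, q* = 78.
Because the ceiling (255) lies below the market-clearing price, it is binding.
At p = 255: qd = 388 - 255 = 133 and qs = 255 - 232 = 23.
Consumer surplus without the control is ½ · (388 - 310) · 78 = 3042.
With the ceiling, 23 units are sold at 255 (assume they go to the highest-value buyers). The demand price at q = 23 is 365, so CS = ½ · [(388 - 255) + (365 - 255)] · 23 = 2794.5.
Change in consumer surplus = 2794.5 - 3042 = -247.5.

-247.5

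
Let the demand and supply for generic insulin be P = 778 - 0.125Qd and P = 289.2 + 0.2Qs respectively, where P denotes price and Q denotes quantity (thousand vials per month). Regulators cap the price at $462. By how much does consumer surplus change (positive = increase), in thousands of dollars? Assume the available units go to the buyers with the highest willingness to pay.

Rearranging demand gives Qd = 6224 - 8P; rearranging supply gives Qs = 5P - 1446. Equilibrium: 6224 - 8P = 5P - 1446, so 7670 = 13P and P* = 590, Q* = 1504.
Since 462 < 590, the ceiling is binding.
At P = 462: Qd = 6224 - 8·462 = 2528 and Qs = 5·462 - 1446 = 864.
Consumer surplus without the control is ½ · (778 - 590) · 1504 = 141376.
With the ceiling, 864 units are sold at 462 (assume they go to the highest-value buyers). The demand price at Q = 864 is 670, so CS = ½ · [(778 - 462) + (670 - 462)] · 864 = 226368.
Change in consumer surplus = 226368 - 141376 = 84992.

84992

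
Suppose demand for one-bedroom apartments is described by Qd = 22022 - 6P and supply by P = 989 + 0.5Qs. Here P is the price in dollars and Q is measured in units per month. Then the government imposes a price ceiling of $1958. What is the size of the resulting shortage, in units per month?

8336

Rearranging supply gives Qs = 2P - 1978. Without the control the market clears where 22022 - 6P = 2P - 1978, i.e. P* = 3000 and Q* = 4022.
The ceiling of 1958 is below the equilibrium price 3000, so it binds.
At P = 1958: Qd = 22022 - 6·1958 = 10274 and Qs = 2·1958 - 1978 = 1938.
Shortage = Qd - Qs = 10274 - 1938 = 8336.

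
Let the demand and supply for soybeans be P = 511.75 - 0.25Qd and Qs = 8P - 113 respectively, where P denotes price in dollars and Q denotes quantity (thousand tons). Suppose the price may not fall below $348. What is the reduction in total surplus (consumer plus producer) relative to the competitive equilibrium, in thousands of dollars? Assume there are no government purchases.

84672

Rearranging demand gives Qd = 2047 - 4P. In a free market, 2047 - 4P = 8P - 113 gives the equilibrium P* = 180, Q* = 1327.
Because the floor (348) lies above the market-clearing price, it is binding.
At P = 348: Qd = 2047 - 4·348 = 655 and Qs = 8·348 - 113 = 2671.
Quantity traded falls to 655. At Q = 655 the demand price is (2047 - 655)/4 = 348 and the supply price is (113 + 655)/8 = 96.
Deadweight loss = ½ · (348 - 96) · (1327 - 655) = ½ · 252 · 672 = 84672.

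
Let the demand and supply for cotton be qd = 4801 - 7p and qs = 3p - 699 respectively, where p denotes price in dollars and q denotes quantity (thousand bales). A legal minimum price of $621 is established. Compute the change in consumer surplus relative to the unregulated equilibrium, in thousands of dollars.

In a free market, 4801 - 7p = 3p - 699 gives the equilibrium p* = 550, q* = 951.
The floor of 621 is above the equilibrium price 550, so it binds.
At p = 621: qd = 4801 - 7·621 = 454 and qs = 3·621 - 699 = 1164.
Consumer surplus without the control is ½ · (4801/7 - 550) · 951 = 904401/14.
With the floor, consumers buy 454 units at 621, so CS = ½ · (4801/7 - 621) · 454 = 103058/7.
Change in consumer surplus = 103058/7 - 904401/14 = -49877.5.

-49877.5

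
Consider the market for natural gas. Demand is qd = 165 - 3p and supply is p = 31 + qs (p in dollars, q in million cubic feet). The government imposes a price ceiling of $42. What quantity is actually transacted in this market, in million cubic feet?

11

Rearranging supply gives qs = p - 31. Without the control the market clears where 165 - 3p = p - 31, i.e. p* = 49 and q* = 18.
Since 42 < 49, the ceiling is binding.
At p = 42: qd = 165 - 3·42 = 39 and qs = 42 - 31 = 11.
The quantity actually transacted is the short side, supply: 11.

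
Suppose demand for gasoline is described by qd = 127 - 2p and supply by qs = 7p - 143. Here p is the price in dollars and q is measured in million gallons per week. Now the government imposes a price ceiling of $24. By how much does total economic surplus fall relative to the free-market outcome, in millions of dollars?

567

Equilibrium: 127 - 2p = 7p - 143, so 270 = 9p and p* = 30, q* = 67.
The ceiling of 24 is below the equilibrium price 30, so it binds.
At p = 24: qd = 127 - 2·24 = 79 and qs = 7·24 - 143 = 25.
Quantity traded falls to 25. At q = 25 the demand price is (127 - 25)/2 = 51 and the supply price is (143 + 25)/7 = 24.
Deadweight loss = ½ · (51 - 24) · (67 - 25) = ½ · 27 · 42 = 567.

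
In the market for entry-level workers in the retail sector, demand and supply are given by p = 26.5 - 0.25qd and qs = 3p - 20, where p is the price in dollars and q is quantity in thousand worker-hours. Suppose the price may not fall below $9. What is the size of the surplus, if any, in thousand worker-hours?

Rearranging demand gives qd = 106 - 4p. Setting quantity demanded equal to quantity supplied, 106 - 4p = 3p - 20, gives p* = 18 and q* = 34.
The floor of 9 is below the equilibrium price 18, so it is not binding; the market clears at p* = 18, q* = 34.
Since the control does not bind, there is no surplus.

0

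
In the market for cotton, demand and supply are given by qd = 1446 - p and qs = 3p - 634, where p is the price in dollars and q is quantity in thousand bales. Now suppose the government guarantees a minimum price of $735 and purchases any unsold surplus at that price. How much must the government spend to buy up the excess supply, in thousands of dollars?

Equilibrium: 1446 - p = 3p - 634, so 2080 = 4p and p* = 520, q* = 926.
Because the floor (735) lies above the market-clearing price, it is binding.
At p = 735: qd = 1446 - 735 = 711 and qs = 3·735 - 634 = 1571.
Surplus = qs - qd = 860.
Government expenditure = surplus × support price = 860 × 735 = 632100.

632100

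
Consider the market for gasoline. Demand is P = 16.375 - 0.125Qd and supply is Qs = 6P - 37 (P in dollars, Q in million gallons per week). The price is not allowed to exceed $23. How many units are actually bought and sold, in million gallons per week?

35

Rearranging demand gives Qd = 131 - 8P. In a free market, 131 - 8P = 6P - 37 gives the equilibrium P* = 12, Q* = 35.
The ceiling of 23 is above the equilibrium price 12, so it is not binding; the market clears at P* = 12, Q* = 35.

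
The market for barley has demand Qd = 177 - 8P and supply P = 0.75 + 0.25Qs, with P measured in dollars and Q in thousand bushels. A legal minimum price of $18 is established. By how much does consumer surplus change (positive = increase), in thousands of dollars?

-135

Rearranging supply gives Qs = 4P - 3. Without the control the market clears where 177 - 8P = 4P - 3, i.e. P* = 15 and Q* = 57.
The floor of 18 is above the equilibrium price 15, so it binds.
At P = 18: Qd = 177 - 8·18 = 33 and Qs = 4·18 - 3 = 69.
Consumer surplus without the control is ½ · (22.125 - 15) · 57 = 203.0625.
With the floor, consumers buy 33 units at 18, so CS = ½ · (22.125 - 18) · 33 = 68.0625.
Change in consumer surplus = 68.0625 - 203.0625 = -135.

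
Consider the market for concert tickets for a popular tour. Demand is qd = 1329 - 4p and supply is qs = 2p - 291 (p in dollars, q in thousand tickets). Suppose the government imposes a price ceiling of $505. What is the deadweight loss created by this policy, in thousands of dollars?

0

Equilibrium: 1329 - 4p = 2p - 291, so 1620 = 6p and p* = 270, q* = 249.
The ceiling of 505 is above the equilibrium price 270, so it is not binding; the market clears at p* = 270, q* = 249.
Since the control does not bind, no trades are prevented and deadweight loss is zero.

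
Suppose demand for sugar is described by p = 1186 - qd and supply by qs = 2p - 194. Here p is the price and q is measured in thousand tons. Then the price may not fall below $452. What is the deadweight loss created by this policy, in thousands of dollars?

Rearranging demand gives qd = 1186 - p. Equilibrium: 1186 - p = 2p - 194, so 1380 = 3p and p* = 460, q* = 726.
The floor of 452 is below the equilibrium price 460, so it is not binding; the market clears at p* = 460, q* = 726.
Since the control does not bind, no trades are prevented and deadweight loss is zero.

0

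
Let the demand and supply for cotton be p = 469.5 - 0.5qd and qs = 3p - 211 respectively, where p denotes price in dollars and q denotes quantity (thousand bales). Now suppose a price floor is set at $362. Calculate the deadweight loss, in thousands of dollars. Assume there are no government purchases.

29040

Rearranging demand gives qd = 939 - 2p. In a free market, 939 - 2p = 3p - 211 gives the equilibrium p* = 230, q* = 479.
The floor of 362 is above the equilibrium price 230, so it binds.
At p = 362: qd = 939 - 2·362 = 215 and qs = 3·362 - 211 = 875.
Quantity traded falls to 215. At q = 215 the demand price is (939 - 215)/2 = 362 and the supply price is (211 + 215)/3 = 142.
Deadweight loss = ½ · (362 - 142) · (479 - 215) = ½ · 220 · 264 = 29040.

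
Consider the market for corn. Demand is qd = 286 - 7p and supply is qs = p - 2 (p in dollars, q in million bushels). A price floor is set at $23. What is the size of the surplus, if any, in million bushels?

Equilibrium: 286 - 7p = p - 2, so 288 = 8p and p* = 36, q* = 34.
Since 23 is below p* = 36, the floor does not bind and the free-market outcome prevails.
Since the control does not bind, there is no surplus.

0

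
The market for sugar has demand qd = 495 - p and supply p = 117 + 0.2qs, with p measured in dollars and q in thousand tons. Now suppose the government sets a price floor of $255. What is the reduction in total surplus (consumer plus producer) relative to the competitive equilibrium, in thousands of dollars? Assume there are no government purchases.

Rearranging supply gives qs = 5p - 585. In a free market, 495 - p = 5p - 585 gives the equilibrium p* = 180, q* = 315.
The floor of 255 is above the equilibrium price 180, so it binds.
At p = 255: qd = 495 - 255 = 240 and qs = 5·255 - 585 = 690.
Quantity traded falls to 240. At q = 240 the demand price is 495 - 240 = 255 and the supply price is (585 + 240)/5 = 165.
Deadweight loss = ½ · (255 - 165) · (315 - 240) = ½ · 90 · 75 = 3375.

3375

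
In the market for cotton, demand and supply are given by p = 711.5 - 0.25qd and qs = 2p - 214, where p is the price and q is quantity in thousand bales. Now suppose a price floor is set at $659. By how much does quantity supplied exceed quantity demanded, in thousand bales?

894

Rearranging demand gives qd = 2846 - 4p. Setting quantity demanded equal to quantity supplied, 2846 - 4p = 2p - 214, gives p* = 510 and q* = 806.
Since 659 > 510, the floor is binding.
At p = 659: qd = 2846 - 4·659 = 210 and qs = 2·659 - 214 = 1104.
Surplus = qs - qd = 1104 - 210 = 894.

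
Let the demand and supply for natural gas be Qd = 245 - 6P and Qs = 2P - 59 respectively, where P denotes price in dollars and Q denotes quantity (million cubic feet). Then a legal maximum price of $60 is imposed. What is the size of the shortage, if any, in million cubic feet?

Setting quantity demanded equal to quantity supplied, 245 - 6P = 2P - 59, gives P* = 38 and Q* = 17.
The ceiling of 60 is above the equilibrium price 38, so it is not binding; the market clears at P* = 38, Q* = 17.
Since the control does not bind, there is no shortage.

0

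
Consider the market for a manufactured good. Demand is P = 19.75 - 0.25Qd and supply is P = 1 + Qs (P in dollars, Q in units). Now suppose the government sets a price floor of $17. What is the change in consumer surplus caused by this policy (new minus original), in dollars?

-13

Rearranging demand gives Qd = 79 - 4P; rearranging supply gives Qs = P - 1. Without the control the market clears where 79 - 4P = P - 1, i.e. P* = 16 and Q* = 15.
Because the floor (17) lies above the market-clearing price, it is binding.
At P = 17: Qd = 79 - 4·17 = 11 and Qs = 17 - 1 = 16.
Consumer surplus without the control is ½ · (19.75 - 16) · 15 = 28.125.
With the floor, consumers buy 11 units at 17, so CS = ½ · (19.75 - 17) · 11 = 15.125.
Change in consumer surplus = 15.125 - 28.125 = -13.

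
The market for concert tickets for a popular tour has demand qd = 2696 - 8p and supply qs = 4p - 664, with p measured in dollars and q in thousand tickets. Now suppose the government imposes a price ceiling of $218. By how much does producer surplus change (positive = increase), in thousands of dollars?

-20584

Equilibrium: 2696 - 8p = 4p - 664, so 3360 = 12p and p* = 280, q* = 456.
Because the ceiling (218) lies below the market-clearing price, it is binding.
At p = 218: qd = 2696 - 8·218 = 952 and qs = 4·218 - 664 = 208.
Producer surplus without the control is ½ · (280 - 166) · 456 = 25992.
With the ceiling, producers sell 208 units at 218, so PS = ½ · (218 - 166) · 208 = 5408.
Change in producer surplus = 5408 - 25992 = -20584.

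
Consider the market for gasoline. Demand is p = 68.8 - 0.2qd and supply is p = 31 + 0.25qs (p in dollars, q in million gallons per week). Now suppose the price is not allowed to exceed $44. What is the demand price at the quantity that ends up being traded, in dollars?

Rearranging demand gives qd = 344 - 5p; rearranging supply gives qs = 4p - 124. In a free market, 344 - 5p = 4p - 124 gives the equilibrium p* = 52, q* = 84.
Since 44 < 52, the ceiling is binding.
At p = 44: qd = 344 - 5·44 = 124 and qs = 4·44 - 124 = 52.
Only 52 units reach the market. On the demand curve, the marginal buyer's willingness to pay at q = 52 is (344 - 52)/5 = 58.4.

58.4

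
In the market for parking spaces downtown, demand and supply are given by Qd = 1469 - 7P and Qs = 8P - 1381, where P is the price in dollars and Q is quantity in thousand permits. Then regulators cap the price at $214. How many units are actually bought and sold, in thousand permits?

139

In a free market, 1469 - 7P = 8P - 1381 gives the equilibrium P* = 190, Q* = 139.
The ceiling of 214 is above the equilibrium price 190, so it is not binding; the market clears at P* = 190, Q* = 139.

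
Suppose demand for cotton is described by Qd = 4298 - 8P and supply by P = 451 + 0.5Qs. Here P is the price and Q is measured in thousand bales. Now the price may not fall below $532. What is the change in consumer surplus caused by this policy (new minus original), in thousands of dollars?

Rearranging supply gives Qs = 2P - 902. In a free market, 4298 - 8P = 2P - 902 gives the equilibrium P* = 520, Q* = 138.
The floor of 532 is above the equilibrium price 520, so it binds.
At P = 532: Qd = 4298 - 8·532 = 42 and Qs = 2·532 - 902 = 162.
Consumer surplus without the control is ½ · (537.25 - 520) · 138 = 1190.25.
With the floor, consumers buy 42 units at 532, so CS = ½ · (537.25 - 532) · 42 = 110.25.
Change in consumer surplus = 110.25 - 1190.25 = -1080.

-1080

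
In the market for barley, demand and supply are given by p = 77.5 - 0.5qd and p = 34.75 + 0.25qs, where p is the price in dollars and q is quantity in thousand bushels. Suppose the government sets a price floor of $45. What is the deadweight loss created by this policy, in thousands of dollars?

Rearranging demand gives qd = 155 - 2p; rearranging supply gives qs = 4p - 139. Without the control the market clears where 155 - 2p = 4p - 139, i.e. p* = 49 and q* = 57.
Since 45 is below p* = 49, the floor does not bind and the free-market outcome prevails.
Since the control does not bind, no trades are prevented and deadweight loss is zero.

0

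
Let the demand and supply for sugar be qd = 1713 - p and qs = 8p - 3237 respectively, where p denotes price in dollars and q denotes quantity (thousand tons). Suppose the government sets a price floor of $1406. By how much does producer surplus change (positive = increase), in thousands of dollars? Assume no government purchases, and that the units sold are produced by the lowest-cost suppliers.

Setting quantity demanded equal to quantity supplied, 1713 - p = 8p - 3237, gives p* = 550 and q* = 1163.
Since 1406 > 550, the floor is binding.
At p = 1406: qd = 1713 - 1406 = 307 and qs = 8·1406 - 3237 = 8011.
Producer surplus without the control is ½ · (550 - 404.625) · 1163 = 84535.5625.
With the floor, 307 units are sold at 1406. The supply price at q = 307 is 443, so PS = ½ · [(1406 - 404.625) + (1406 - 443)] · 307 = 301531.5625.
Change in producer surplus = 301531.5625 - 84535.5625 = 216996.

216996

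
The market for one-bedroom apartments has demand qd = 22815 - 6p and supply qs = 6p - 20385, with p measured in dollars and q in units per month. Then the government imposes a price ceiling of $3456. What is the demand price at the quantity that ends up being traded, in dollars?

Equilibrium: 22815 - 6p = 6p - 20385, so 43200 = 12p and p* = 3600, q* = 1215.
Because the ceiling (3456) lies below the market-clearing price, it is binding.
At p = 3456: qd = 22815 - 6·3456 = 2079 and qs = 6·3456 - 20385 = 351.
Only 351 units reach the market. On the demand curve, the marginal buyer's willingness to pay at q = 351 is (22815 - 351)/6 = 3744.

3744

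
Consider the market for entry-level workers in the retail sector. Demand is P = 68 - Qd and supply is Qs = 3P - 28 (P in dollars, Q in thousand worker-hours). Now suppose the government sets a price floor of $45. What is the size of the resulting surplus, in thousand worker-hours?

Rearranging demand gives Qd = 68 - P. Setting quantity demanded equal to quantity supplied, 68 - P = 3P - 28, gives P* = 24 and Q* = 44.
The floor of 45 is above the equilibrium price 24, so it binds.
At P = 45: Qd = 68 - 45 = 23 and Qs = 3·45 - 28 = 107.
Surplus = Qs - Qd = 107 - 23 = 84.

84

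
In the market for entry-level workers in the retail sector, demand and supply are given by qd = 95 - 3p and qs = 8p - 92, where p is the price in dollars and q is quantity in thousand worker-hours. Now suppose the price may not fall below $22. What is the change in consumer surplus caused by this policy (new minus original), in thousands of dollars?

Equilibrium: 95 - 3p = 8p - 92, so 187 = 11p and p* = 17, q* = 44.
Because the floor (22) lies above the market-clearing price, it is binding.
At p = 22: qd = 95 - 3·22 = 29 and qs = 8·22 - 92 = 84.
Consumer surplus without the control is ½ · (95/3 - 17) · 44 = 968/3.
With the floor, consumers buy 29 units at 22, so CS = ½ · (95/3 - 22) · 29 = 841/6.
Change in consumer surplus = 841/6 - 968/3 = -182.5.

-182.5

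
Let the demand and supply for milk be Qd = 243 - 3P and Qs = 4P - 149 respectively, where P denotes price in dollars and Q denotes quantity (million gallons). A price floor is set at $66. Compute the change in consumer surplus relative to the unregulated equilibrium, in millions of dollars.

-600

Without the control the market clears where 243 - 3P = 4P - 149, i.e. P* = 56 and Q* = 75.
Since 66 > 56, the floor is binding.
At P = 66: Qd = 243 - 3·66 = 45 and Qs = 4·66 - 149 = 115.
Consumer surplus without the control is ½ · (81 - 56) · 75 = 937.5.
With the floor, consumers buy 45 units at 66, so CS = ½ · (81 - 66) · 45 = 337.5.
Change in consumer surplus = 337.5 - 937.5 = -600.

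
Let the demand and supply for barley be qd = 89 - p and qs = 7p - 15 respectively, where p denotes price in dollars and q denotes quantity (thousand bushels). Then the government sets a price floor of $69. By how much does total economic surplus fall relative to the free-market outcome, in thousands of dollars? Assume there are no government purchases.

1792

Setting quantity demanded equal to quantity supplied, 89 - p = 7p - 15, gives p* = 13 and q* = 76.
Since 69 > 13, the floor is binding.
At p = 69: qd = 89 - 69 = 20 and qs = 7·69 - 15 = 468.
Quantity traded falls to 20. At q = 20 the demand price is 89 - 20 = 69 and the supply price is (15 + 20)/7 = 5.
Deadweight loss = ½ · (69 - 5) · (76 - 20) = ½ · 64 · 56 = 1792.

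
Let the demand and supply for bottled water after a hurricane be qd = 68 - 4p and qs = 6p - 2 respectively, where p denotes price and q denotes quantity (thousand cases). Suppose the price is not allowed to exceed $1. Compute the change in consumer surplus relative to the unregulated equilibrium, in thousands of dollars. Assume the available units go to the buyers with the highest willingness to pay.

Without the control the market clears where 68 - 4p = 6p - 2, i.e. p* = 7 and q* = 40.
Since 1 < 7, the ceiling is binding.
At p = 1: qd = 68 - 4·1 = 64 and qs = 6·1 - 2 = 4.
Consumer surplus without the control is ½ · (17 - 7) · 40 = 200.
With the ceiling, 4 units are sold at 1 (assume they go to the highest-value buyers). The demand price at q = 4 is 16, so CS = ½ · [(17 - 1) + (16 - 1)] · 4 = 62.
Change in consumer surplus = 62 - 200 = -138.

-138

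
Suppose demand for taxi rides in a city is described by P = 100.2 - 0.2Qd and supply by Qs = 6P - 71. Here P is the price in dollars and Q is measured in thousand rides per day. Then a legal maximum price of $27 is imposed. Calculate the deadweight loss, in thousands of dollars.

4125

Rearranging demand gives Qd = 501 - 5P. Without the control the market clears where 501 - 5P = 6P - 71, i.e. P* = 52 and Q* = 241.
The ceiling of 27 is below the equilibrium price 52, so it binds.
At P = 27: Qd = 501 - 5·27 = 366 and Qs = 6·27 - 71 = 91.
Quantity traded falls to 91. At Q = 91 the demand price is (501 - 91)/5 = 82 and the supply price is (71 + 91)/6 = 27.
Deadweight loss = ½ · (82 - 27) · (241 - 91) = ½ · 55 · 150 = 4125.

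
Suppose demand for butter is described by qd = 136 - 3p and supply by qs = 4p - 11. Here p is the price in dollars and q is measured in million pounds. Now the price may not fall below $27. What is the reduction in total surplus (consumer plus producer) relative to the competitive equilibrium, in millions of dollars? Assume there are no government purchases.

Setting quantity demanded equal to quantity supplied, 136 - 3p = 4p - 11, gives p* = 21 and q* = 73.
Since 27 > 21, the floor is binding.
At p = 27: qd = 136 - 3·27 = 55 and qs = 4·27 - 11 = 97.
Quantity traded falls to 55. At q = 55 the demand price is (136 - 55)/3 = 27 and the supply price is (11 + 55)/4 = 16.5.
Deadweight loss = ½ · (27 - 16.5) · (73 - 55) = ½ · 10.5 · 18 = 94.5.

94.5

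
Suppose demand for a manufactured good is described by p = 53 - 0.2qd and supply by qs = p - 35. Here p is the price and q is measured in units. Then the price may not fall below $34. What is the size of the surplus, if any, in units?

Rearranging demand gives qd = 265 - 5p. Equilibrium: 265 - 5p = p - 35, so 300 = 6p and p* = 50, q* = 15.
Since 34 is below p* = 50, the floor does not bind and the free-market outcome prevails.
Since the control does not bind, there is no surplus.

0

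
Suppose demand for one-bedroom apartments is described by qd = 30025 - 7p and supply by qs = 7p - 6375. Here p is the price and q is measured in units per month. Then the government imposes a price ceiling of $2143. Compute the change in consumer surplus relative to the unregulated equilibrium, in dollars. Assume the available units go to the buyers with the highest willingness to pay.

Without the control the market clears where 30025 - 7p = 7p - 6375, i.e. p* = 2600 and q* = 11825.
The ceiling of 2143 is below the equilibrium price 2600, so it binds.
At p = 2143: qd = 30025 - 7·2143 = 15024 and qs = 7·2143 - 6375 = 8626.
Consumer surplus without the control is ½ · (30025/7 - 2600) · 11825 = 139830625/14.
With the ceiling, 8626 units are sold at 2143 (assume they go to the highest-value buyers). The demand price at q = 8626 is 3057, so CS = ½ · [(30025/7 - 2143) + (3057 - 2143)] · 8626 = 92393086/7.
Change in consumer surplus = 92393086/7 - 139830625/14 = 3211110.5.

3211110.5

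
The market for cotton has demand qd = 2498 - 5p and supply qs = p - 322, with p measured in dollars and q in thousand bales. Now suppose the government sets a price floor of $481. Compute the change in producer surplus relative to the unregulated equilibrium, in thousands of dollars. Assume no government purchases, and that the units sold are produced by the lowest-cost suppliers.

-489.5

Setting quantity demanded equal to quantity supplied, 2498 - 5p = p - 322, gives p* = 470 and q* = 148.
Since 481 > 470, the floor is binding.
At p = 481: qd = 2498 - 5·481 = 93 and qs = 481 - 322 = 159.
Producer surplus without the control is ½ · (470 - 322) · 148 = 10952.
With the floor, 93 units are sold at 481. The supply price at q = 93 is 415, so PS = ½ · [(481 - 322) + (481 - 415)] · 93 = 10462.5.
Change in producer surplus = 10462.5 - 10952 = -489.5.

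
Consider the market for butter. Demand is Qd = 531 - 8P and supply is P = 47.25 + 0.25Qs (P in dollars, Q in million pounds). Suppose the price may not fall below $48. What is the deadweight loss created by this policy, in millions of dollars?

Rearranging supply gives Qs = 4P - 189. Setting quantity demanded equal to quantity supplied, 531 - 8P = 4P - 189, gives P* = 60 and Q* = 51.
Since 48 is below P* = 60, the floor does not bind and the free-market outcome prevails.
Since the control does not bind, no trades are prevented and deadweight loss is zero.

0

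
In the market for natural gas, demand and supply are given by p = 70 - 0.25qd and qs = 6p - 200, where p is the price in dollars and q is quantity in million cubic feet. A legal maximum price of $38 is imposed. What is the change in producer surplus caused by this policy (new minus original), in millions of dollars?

-580

Rearranging demand gives qd = 280 - 4p. In a free market, 280 - 4p = 6p - 200 gives the equilibrium p* = 48, q* = 88.
Since 38 < 48, the ceiling is binding.
At p = 38: qd = 280 - 4·38 = 128 and qs = 6·38 - 200 = 28.
Producer surplus without the control is ½ · (48 - 100/3) · 88 = 1936/3.
With the ceiling, producers sell 28 units at 38, so PS = ½ · (38 - 100/3) · 28 = 196/3.
Change in producer surplus = 196/3 - 1936/3 = -580.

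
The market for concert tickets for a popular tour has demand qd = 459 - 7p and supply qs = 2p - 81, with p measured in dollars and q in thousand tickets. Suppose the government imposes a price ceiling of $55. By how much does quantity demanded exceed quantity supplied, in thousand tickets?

Equilibrium: 459 - 7p = 2p - 81, so 540 = 9p and p* = 60, q* = 39.
Since 55 < 60, the ceiling is binding.
At p = 55: qd = 459 - 7·55 = 74 and qs = 2·55 - 81 = 29.
Shortage = qd - qs = 74 - 29 = 45.

45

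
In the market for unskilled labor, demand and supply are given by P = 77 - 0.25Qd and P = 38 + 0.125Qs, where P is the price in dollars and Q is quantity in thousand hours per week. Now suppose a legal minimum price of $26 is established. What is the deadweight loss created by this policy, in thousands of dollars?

0

Rearranging demand gives Qd = 308 - 4P; rearranging supply gives Qs = 8P - 304. Without the control the market clears where 308 - 4P = 8P - 304, i.e. P* = 51 and Q* = 104.
Since 26 is below P* = 51, the floor does not bind and the free-market outcome prevails.
Since the control does not bind, no trades are prevented and deadweight loss is zero.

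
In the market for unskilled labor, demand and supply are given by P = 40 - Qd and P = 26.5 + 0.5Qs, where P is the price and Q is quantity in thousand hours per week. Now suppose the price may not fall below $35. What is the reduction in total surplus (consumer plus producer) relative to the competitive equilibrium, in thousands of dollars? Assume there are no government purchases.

12

Rearranging demand gives Qd = 40 - P; rearranging supply gives Qs = 2P - 53. Setting quantity demanded equal to quantity supplied, 40 - P = 2P - 53, gives P* = 31 and Q* = 9.
Because the floor (35) lies above the market-clearing price, it is binding.
At P = 35: Qd = 40 - 35 = 5 and Qs = 2·35 - 53 = 17.
Quantity traded falls to 5. At Q = 5 the demand price is 40 - 5 = 35 and the supply price is (53 + 5)/2 = 29.
Deadweight loss = ½ · (35 - 29) · (9 - 5) = ½ · 6 · 4 = 12.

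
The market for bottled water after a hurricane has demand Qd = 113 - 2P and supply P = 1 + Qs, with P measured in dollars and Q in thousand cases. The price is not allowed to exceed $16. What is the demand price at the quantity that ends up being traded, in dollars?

Rearranging supply gives Qs = P - 1. Without the control the market clears where 113 - 2P = P - 1, i.e. P* = 38 and Q* = 37.
Because the ceiling (16) lies below the market-clearing price, it is binding.
At P = 16: Qd = 113 - 2·16 = 81 and Qs = 16 - 1 = 15.
Only 15 units reach the market. On the demand curve, the marginal buyer's willingness to pay at Q = 15 is (113 - 15)/2 = 49.

49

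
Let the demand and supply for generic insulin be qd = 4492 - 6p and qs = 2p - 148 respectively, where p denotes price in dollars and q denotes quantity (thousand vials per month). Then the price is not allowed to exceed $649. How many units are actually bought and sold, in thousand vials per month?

Setting quantity demanded equal to quantity supplied, 4492 - 6p = 2p - 148, gives p* = 580 and q* = 1012.
Since 649 is above p* = 580, the ceiling does not bind and the free-market outcome prevails.

1012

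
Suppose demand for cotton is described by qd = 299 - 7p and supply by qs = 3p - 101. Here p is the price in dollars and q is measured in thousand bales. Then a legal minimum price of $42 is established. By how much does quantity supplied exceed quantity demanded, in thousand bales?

Equilibrium: 299 - 7p = 3p - 101, so 400 = 10p and p* = 40, q* = 19.
Because the floor (42) lies above the market-clearing price, it is binding.
At p = 42: qd = 299 - 7·42 = 5 and qs = 3·42 - 101 = 25.
Surplus = qs - qd = 25 - 5 = 20.

20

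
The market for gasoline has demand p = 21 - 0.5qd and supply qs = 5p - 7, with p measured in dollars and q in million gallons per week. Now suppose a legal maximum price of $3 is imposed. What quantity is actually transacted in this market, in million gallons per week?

8

Rearranging demand gives qd = 42 - 2p. Setting quantity demanded equal to quantity supplied, 42 - 2p = 5p - 7, gives p* = 7 and q* = 28.
Since 3 < 7, the ceiling is binding.
At p = 3: qd = 42 - 2·3 = 36 and qs = 5·3 - 7 = 8.
The quantity actually transacted is the short side, supply: 8.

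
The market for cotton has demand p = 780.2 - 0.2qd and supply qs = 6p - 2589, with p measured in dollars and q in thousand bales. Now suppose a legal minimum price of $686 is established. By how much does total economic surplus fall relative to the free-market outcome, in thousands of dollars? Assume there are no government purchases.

42240

Rearranging demand gives qd = 3901 - 5p. In a free market, 3901 - 5p = 6p - 2589 gives the equilibrium p* = 590, q* = 951.
Because the floor (686) lies above the market-clearing price, it is binding.
At p = 686: qd = 3901 - 5·686 = 471 and qs = 6·686 - 2589 = 1527.
Quantity traded falls to 471. At q = 471 the demand price is (3901 - 471)/5 = 686 and the supply price is (2589 + 471)/6 = 510.
Deadweight loss = ½ · (686 - 510) · (951 - 471) = ½ · 176 · 480 = 42240.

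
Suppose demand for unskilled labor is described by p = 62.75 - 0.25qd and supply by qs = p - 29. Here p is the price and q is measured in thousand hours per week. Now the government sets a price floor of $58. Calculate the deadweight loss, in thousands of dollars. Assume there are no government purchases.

40

Rearranging demand gives qd = 251 - 4p. Equilibrium: 251 - 4p = p - 29, so 280 = 5p and p* = 56, q* = 27.
Since 58 > 56, the floor is binding.
At p = 58: qd = 251 - 4·58 = 19 and qs = 58 - 29 = 29.
Quantity traded falls to 19. At q = 19 the demand price is (251 - 19)/4 = 58 and the supply price is 29 + 19 = 48.
Deadweight loss = ½ · (58 - 48) · (27 - 19) = ½ · 10 · 8 = 40.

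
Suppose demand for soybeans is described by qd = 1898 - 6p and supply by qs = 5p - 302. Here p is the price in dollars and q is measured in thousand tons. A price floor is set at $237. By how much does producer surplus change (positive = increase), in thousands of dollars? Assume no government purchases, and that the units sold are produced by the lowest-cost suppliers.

Setting quantity demanded equal to quantity supplied, 1898 - 6p = 5p - 302, gives p* = 200 and q* = 698.
Because the floor (237) lies above the market-clearing price, it is binding.
At p = 237: qd = 1898 - 6·237 = 476 and qs = 5·237 - 302 = 883.
Producer surplus without the control is ½ · (200 - 60.4) · 698 = 48720.4.
With the floor, 476 units are sold at 237. The supply price at q = 476 is 155.6, so PS = ½ · [(237 - 60.4) + (237 - 155.6)] · 476 = 61404.
Change in producer surplus = 61404 - 48720.4 = 12683.6.

12683.6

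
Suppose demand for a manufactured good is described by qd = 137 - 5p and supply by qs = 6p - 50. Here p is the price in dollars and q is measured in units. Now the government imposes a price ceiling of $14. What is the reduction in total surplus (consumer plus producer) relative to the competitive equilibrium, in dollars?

In a free market, 137 - 5p = 6p - 50 gives the equilibrium p* = 17, q* = 52.
Since 14 < 17, the ceiling is binding.
At p = 14: qd = 137 - 5·14 = 67 and qs = 6·14 - 50 = 34.
Quantity traded falls to 34. At q = 34 the demand price is (137 - 34)/5 = 20.6 and the supply price is (50 + 34)/6 = 14.
Deadweight loss = ½ · (20.6 - 14) · (52 - 34) = ½ · 6.6 · 18 = 59.4.

59.4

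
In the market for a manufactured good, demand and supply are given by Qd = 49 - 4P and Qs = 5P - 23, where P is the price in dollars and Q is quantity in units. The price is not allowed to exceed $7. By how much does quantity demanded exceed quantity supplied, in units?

Without the control the market clears where 49 - 4P = 5P - 23, i.e. P* = 8 and Q* = 17.
Since 7 < 8, the ceiling is binding.
At P = 7: Qd = 49 - 4·7 = 21 and Qs = 5·7 - 23 = 12.
Shortage = Qd - Qs = 21 - 12 = 9.

9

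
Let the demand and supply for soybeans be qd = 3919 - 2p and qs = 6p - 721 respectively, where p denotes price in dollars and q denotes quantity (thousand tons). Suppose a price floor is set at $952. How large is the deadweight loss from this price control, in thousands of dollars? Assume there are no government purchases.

184512

Without the control the market clears where 3919 - 2p = 6p - 721, i.e. p* = 580 and q* = 2759.
Because the floor (952) lies above the market-clearing price, it is binding.
At p = 952: qd = 3919 - 2·952 = 2015 and qs = 6·952 - 721 = 4991.
Quantity traded falls to 2015. At q = 2015 the demand price is (3919 - 2015)/2 = 952 and the supply price is (721 + 2015)/6 = 456.
Deadweight loss = ½ · (952 - 456) · (2759 - 2015) = ½ · 496 · 744 = 184512.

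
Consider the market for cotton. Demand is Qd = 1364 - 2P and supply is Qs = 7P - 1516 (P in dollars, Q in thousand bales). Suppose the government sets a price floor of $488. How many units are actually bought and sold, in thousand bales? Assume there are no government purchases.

388

In a free market, 1364 - 2P = 7P - 1516 gives the equilibrium P* = 320, Q* = 724.
Because the floor (488) lies above the market-clearing price, it is binding.
At P = 488: Qd = 1364 - 2·488 = 388 and Qs = 7·488 - 1516 = 1900.
The quantity actually transacted is the short side, demand: 388.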